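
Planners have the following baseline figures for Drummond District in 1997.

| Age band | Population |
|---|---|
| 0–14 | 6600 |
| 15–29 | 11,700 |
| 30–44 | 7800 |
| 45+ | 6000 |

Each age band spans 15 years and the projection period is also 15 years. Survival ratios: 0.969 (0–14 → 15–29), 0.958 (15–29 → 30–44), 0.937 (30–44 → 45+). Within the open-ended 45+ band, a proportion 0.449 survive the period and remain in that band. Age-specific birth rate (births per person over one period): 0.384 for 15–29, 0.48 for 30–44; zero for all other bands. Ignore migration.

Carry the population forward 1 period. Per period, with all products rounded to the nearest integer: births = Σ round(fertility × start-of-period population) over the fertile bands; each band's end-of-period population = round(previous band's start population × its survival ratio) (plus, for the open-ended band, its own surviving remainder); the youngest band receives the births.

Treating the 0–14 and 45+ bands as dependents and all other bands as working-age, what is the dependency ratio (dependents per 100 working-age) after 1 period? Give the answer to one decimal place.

Period 1.
Births: 11700 × 0.384 = 4493, 7800 × 0.48 = 3744 → 8237
15–29: 6600 × 0.969 = 6395
30–44: 11700 × 0.958 = 11209
45+: 7800 × 0.937 + 6000 × 0.449 = 7309 + 2694 = 10003
End of period: [8237, 6395, 11209, 10003]
Dependents (band 0–14 + band 45+) = 8237 + 10003 = 18240; working-age = 17604; ratio = 18240/17604 × 100 = 103.6

103.6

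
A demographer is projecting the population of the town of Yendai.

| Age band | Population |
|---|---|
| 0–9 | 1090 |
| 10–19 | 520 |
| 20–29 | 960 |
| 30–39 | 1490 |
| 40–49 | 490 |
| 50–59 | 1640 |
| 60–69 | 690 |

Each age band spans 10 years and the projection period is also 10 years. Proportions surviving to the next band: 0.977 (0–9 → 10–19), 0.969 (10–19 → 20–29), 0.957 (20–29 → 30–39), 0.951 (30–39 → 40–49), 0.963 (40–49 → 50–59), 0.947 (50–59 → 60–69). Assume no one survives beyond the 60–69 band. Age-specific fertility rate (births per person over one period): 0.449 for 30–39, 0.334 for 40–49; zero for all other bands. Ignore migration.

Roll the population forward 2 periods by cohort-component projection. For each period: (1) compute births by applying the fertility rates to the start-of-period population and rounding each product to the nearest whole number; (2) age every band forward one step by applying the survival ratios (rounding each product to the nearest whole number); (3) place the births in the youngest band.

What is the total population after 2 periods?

5900

Call the groups 1 to 7, youngest first.
— Period 1 —
Births: 1490 * 0.449 = 669, 490 * 0.334 = 164 — total 833
Group 2: 1090 * 0.977 = 1065
Group 3: 520 * 0.969 = 504
Group 4: 960 * 0.957 = 919
Group 5: 1490 * 0.951 = 1417
Group 6: 490 * 0.963 = 472
Group 7: 1640 * 0.947 = 1553
→ [833, 1065, 504, 919, 1417, 472, 1553]
— Period 2 —
Births: 919 * 0.449 = 413, 1417 * 0.334 = 473 — total 886
Group 2: 833 * 0.977 = 814
Group 3: 1065 * 0.969 = 1032
Group 4: 504 * 0.957 = 482
Group 5: 919 * 0.951 = 874
Group 6: 1417 * 0.963 = 1365
Group 7: 472 * 0.947 = 447
→ [886, 814, 1032, 482, 874, 1365, 447]
Total after period 2: 886 + 814 + 1032 + 482 + 874 + 1365 + 447 = 5900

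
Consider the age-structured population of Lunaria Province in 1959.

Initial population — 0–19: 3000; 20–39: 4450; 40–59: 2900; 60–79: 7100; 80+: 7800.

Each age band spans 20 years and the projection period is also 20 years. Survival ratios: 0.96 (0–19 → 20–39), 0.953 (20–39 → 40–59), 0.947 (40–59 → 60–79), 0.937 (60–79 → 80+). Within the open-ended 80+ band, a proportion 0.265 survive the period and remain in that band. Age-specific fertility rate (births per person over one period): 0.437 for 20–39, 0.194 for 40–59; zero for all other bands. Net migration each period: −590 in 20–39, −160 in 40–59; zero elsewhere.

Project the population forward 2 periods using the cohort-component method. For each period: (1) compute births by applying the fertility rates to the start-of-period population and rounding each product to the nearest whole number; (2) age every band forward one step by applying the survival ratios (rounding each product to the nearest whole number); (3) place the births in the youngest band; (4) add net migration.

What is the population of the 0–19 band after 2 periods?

1793

[period 1]
Births: 4450 × 0.437 = 1945, 2900 × 0.194 = 563 → total 2508
20–39: 3000 × 0.96 = 2880
40–59: 4450 × 0.953 = 4241
60–79: 2900 × 0.947 = 2746
80+: 7100 × 0.937 + 7800 × 0.265 = 6653 + 2067 = 8720
Net migration: 20–39 − 590 → 2290; 40–59 − 160 → 4081
Giving 2508 / 2290 / 4081 / 2746 / 8720.
[period 2]
Births: 2290 × 0.437 = 1001, 4081 × 0.194 = 792 → total 1793
20–39: 2508 × 0.96 = 2408
40–59: 2290 × 0.953 = 2182
60–79: 4081 × 0.947 = 3865
80+: 2746 × 0.937 + 8720 × 0.265 = 2573 + 2311 = 4884
Net migration: 20–39 − 590 → 1818; 40–59 − 160 → 2022
Giving 1793 / 1818 / 2022 / 3865 / 4884.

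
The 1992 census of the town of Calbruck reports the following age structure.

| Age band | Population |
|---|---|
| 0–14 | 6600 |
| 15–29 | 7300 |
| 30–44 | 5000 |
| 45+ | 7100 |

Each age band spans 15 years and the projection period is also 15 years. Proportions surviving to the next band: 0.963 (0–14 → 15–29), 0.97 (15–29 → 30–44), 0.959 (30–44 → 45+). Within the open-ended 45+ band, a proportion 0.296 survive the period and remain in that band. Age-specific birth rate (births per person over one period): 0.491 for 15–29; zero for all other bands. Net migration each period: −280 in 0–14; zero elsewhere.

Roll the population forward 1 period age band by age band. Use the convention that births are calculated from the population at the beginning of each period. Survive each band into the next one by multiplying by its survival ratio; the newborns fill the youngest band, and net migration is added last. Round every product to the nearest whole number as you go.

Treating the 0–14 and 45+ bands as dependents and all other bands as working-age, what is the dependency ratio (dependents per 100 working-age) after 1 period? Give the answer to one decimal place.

[period 1]
Births: 7300 × 0.491 = 3584
15–29: 6600 × 0.963 = 6356
30–44: 7300 × 0.97 = 7081
45+: 5000 × 0.959 + 7100 × 0.296 = 4795 + 2102 = 6897
Net migration: 0–14 − 280 → 3304
Population now: 0–14=3304, 15–29=6356, 30–44=7081, 45+=6897
Dependents (band 0–14 + band 45+) = 3304 + 6897 = 10201; working-age = 13437; ratio = 10201/13437 × 100 = 75.9

75.9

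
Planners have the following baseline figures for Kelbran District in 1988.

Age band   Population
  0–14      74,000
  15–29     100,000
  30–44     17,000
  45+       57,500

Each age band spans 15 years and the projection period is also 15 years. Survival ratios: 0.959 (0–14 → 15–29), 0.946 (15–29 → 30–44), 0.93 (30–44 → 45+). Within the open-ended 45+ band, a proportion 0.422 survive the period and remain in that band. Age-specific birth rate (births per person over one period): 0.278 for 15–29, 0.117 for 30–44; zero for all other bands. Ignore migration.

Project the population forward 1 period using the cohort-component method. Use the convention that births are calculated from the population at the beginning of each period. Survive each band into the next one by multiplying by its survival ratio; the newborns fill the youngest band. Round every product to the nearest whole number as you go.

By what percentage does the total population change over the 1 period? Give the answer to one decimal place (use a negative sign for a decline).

Period 1:
Births: 100000 × 0.278 = 27800  |  17000 × 0.117 = 1989 — total 29789
15–29: 74000 × 0.959 = 70966
30–44: 100000 × 0.946 = 94600
45+: 17000 × 0.93 + 57500 × 0.422 = 15810 + 24265 = 40075
Population now: 0–14=29789, 15–29=70966, 30–44=94600, 45+=40075
Total: 248500 → 235430; change = -13070; percentage change = -5.3%

-5.3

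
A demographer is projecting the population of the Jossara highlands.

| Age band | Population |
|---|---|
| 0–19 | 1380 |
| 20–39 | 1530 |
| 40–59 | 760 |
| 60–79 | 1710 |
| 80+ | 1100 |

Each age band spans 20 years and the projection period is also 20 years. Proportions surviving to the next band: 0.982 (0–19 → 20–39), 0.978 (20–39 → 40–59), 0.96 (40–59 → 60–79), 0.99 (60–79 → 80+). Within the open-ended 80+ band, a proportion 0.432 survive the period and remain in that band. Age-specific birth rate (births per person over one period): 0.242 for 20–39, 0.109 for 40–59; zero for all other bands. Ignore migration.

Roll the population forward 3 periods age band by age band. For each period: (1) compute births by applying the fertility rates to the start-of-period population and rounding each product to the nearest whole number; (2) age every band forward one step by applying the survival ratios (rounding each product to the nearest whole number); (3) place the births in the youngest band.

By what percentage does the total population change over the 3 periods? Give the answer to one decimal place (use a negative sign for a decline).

Call the groups 1 to 5, youngest first.
[period 1]
Births: 1530 × 0.242 = 370  |  760 × 0.109 = 83 ⇒ total 453
Group 2: 1380 × 0.982 = 1355
Group 3: 1530 × 0.978 = 1496
Group 4: 760 × 0.96 = 730
Group 5: 1710 × 0.99 + 1100 × 0.432 = 1693 + 475 = 2168
Population now: 0–19=453, 20–39=1355, 40–59=1496, 60–79=730, 80+=2168
[period 2]
Births: 1355 × 0.242 = 328  |  1496 × 0.109 = 163 ⇒ total 491
Group 2: 453 × 0.982 = 445
Group 3: 1355 × 0.978 = 1325
Group 4: 1496 × 0.96 = 1436
Group 5: 730 × 0.99 + 2168 × 0.432 = 723 + 937 = 1660
Population now: 0–19=491, 20–39=445, 40–59=1325, 60–79=1436, 80+=1660
[period 3]
Births: 445 × 0.242 = 108  |  1325 × 0.109 = 144 ⇒ total 252
Group 2: 491 × 0.982 = 482
Group 3: 445 × 0.978 = 435
Group 4: 1325 × 0.96 = 1272
Group 5: 1436 × 0.99 + 1660 × 0.432 = 1422 + 717 = 2139
Population now: 0–19=252, 20–39=482, 40–59=435, 60–79=1272, 80+=2139
Total: 6480 → 4580; change = -1900; percentage change = -29.3%

-29.3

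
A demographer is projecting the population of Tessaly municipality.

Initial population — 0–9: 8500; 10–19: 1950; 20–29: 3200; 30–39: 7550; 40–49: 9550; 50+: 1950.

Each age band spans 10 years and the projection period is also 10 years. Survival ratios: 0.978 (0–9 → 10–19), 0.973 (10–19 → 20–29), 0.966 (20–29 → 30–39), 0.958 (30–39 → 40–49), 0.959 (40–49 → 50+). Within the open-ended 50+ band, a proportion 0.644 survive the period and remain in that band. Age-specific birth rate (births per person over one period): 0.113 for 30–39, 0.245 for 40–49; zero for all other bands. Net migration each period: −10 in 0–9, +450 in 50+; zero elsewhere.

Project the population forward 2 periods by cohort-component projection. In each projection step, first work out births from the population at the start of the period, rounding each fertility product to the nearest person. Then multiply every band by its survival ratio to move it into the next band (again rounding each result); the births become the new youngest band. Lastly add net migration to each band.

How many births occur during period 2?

Period 1.
Births: 7550 × 0.113 = 853 ; 9550 × 0.245 = 2340 → total 3193
10–19: 8500 × 0.978 = 8313
20–29: 1950 × 0.973 = 1897
30–39: 3200 × 0.966 = 3091
40–49: 7550 × 0.958 = 7233
50+: 9550 × 0.959 + 1950 × 0.644 = 9158 + 1256 = 10414
Net migration: 0–9 − 10 → 3183; 50+ + 450 → 10864
End of period: [3183, 8313, 1897, 3091, 7233, 10864]
Period 2.
Births: 3091 × 0.113 = 349 ; 7233 × 0.245 = 1772 → total 2121
10–19: 3183 × 0.978 = 3113
20–29: 8313 × 0.973 = 8089
30–39: 1897 × 0.966 = 1833
40–49: 3091 × 0.958 = 2961
50+: 7233 × 0.959 + 10864 × 0.644 = 6936 + 6996 = 13932
Net migration: 0–9 − 10 → 2111; 50+ + 450 → 14382
End of period: [2111, 3113, 8089, 1833, 2961, 14382]

2121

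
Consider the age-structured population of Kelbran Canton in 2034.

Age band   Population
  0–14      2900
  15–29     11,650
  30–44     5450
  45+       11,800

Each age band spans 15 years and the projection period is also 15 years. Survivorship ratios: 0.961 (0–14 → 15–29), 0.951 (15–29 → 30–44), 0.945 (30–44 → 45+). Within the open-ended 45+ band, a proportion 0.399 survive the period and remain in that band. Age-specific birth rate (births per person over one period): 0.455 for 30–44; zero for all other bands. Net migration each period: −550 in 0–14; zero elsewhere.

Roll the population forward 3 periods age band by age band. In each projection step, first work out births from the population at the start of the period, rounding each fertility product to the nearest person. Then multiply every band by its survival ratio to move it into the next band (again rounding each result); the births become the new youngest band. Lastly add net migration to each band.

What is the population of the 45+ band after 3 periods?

8251

Period 1.
Births: 5450 × 0.455 = 2480
15–29: 2900 × 0.961 = 2787
30–44: 11650 × 0.951 = 11079
45+: 5450 × 0.945 + 11800 × 0.399 = 5150 + 4708 = 9858
Net migration: 0–14 − 550 → 1930
Giving 1930 / 2787 / 11079 / 9858.
Period 2.
Births: 11079 × 0.455 = 5041
15–29: 1930 × 0.961 = 1855
30–44: 2787 × 0.951 = 2650
45+: 11079 × 0.945 + 9858 × 0.399 = 10470 + 3933 = 14403
Net migration: 0–14 − 550 → 4491
Giving 4491 / 1855 / 2650 / 14403.
Period 3.
Births: 2650 × 0.455 = 1206
15–29: 4491 × 0.961 = 4316
30–44: 1855 × 0.951 = 1764
45+: 2650 × 0.945 + 14403 × 0.399 = 2504 + 5747 = 8251
Net migration: 0–14 − 550 → 656
Giving 656 / 4316 / 1764 / 8251.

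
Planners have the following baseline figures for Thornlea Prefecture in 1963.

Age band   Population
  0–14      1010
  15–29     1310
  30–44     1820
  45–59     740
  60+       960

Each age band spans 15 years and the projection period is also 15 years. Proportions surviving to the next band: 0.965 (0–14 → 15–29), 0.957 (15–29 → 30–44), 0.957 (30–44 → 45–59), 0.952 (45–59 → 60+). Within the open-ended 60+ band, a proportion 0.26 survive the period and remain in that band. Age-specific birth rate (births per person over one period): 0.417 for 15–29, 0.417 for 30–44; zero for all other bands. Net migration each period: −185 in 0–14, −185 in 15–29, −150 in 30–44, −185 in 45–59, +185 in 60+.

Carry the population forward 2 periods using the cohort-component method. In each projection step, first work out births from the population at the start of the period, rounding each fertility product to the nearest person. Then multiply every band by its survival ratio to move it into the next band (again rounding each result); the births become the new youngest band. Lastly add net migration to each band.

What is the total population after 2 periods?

4941

Period 1.
Births: 1310 × 0.417 = 546  |  1820 × 0.417 = 759 ⇒ total 1305
15–29: 1010 × 0.965 = 975
30–44: 1310 × 0.957 = 1254
45–59: 1820 × 0.957 = 1742
60+: 740 × 0.952 + 960 × 0.26 = 704 + 250 = 954
Net migration: 0–14 − 185 → 1120; 15–29 − 185 → 790; 30–44 − 150 → 1104; 45–59 − 185 → 1557; 60+ + 185 → 1139
End of period: [1120, 790, 1104, 1557, 1139]
Period 2.
Births: 790 × 0.417 = 329  |  1104 × 0.417 = 460 ⇒ total 789
15–29: 1120 × 0.965 = 1081
30–44: 790 × 0.957 = 756
45–59: 1104 × 0.957 = 1057
60+: 1557 × 0.952 + 1139 × 0.26 = 1482 + 296 = 1778
Net migration: 0–14 − 185 → 604; 15–29 − 185 → 896; 30–44 − 150 → 606; 45–59 − 185 → 872; 60+ + 185 → 1963
End of period: [604, 896, 606, 872, 1963]
Total after period 2: 604 + 896 + 606 + 872 + 1963 = 4941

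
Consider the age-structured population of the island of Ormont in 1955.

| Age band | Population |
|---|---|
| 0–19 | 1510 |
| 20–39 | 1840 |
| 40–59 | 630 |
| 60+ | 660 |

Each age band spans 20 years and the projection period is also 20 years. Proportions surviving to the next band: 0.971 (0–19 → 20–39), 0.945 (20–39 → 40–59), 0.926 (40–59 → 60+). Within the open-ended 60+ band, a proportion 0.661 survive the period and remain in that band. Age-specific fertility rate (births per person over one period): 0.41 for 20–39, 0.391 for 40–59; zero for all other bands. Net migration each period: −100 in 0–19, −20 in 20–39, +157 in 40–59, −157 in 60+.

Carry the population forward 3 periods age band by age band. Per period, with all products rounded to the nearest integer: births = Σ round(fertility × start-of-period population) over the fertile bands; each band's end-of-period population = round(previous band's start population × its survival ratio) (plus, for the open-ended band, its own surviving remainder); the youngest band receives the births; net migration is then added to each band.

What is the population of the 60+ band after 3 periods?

Period 1:
Births: 1840 × 0.41 = 754, 630 × 0.391 = 246 — total 1000
20–39: 1510 × 0.971 = 1466
40–59: 1840 × 0.945 = 1739
60+: 630 × 0.926 + 660 × 0.661 = 583 + 436 = 1019
Net migration: 0–19 − 100 → 900; 20–39 − 20 → 1446; 40–59 + 157 → 1896; 60+ − 157 → 862
Population now: 0–19=900, 20–39=1446, 40–59=1896, 60+=862
Period 2:
Births: 1446 × 0.41 = 593, 1896 × 0.391 = 741 — total 1334
20–39: 900 × 0.971 = 874
40–59: 1446 × 0.945 = 1366
60+: 1896 × 0.926 + 862 × 0.661 = 1756 + 570 = 2326
Net migration: 0–19 − 100 → 1234; 20–39 − 20 → 854; 40–59 + 157 → 1523; 60+ − 157 → 2169
Population now: 0–19=1234, 20–39=854, 40–59=1523, 60+=2169
Period 3:
Births: 854 × 0.41 = 350, 1523 × 0.391 = 595 — total 945
20–39: 1234 × 0.971 = 1198
40–59: 854 × 0.945 = 807
60+: 1523 × 0.926 + 2169 × 0.661 = 1410 + 1434 = 2844
Net migration: 0–19 − 100 → 845; 20–39 − 20 → 1178; 40–59 + 157 → 964; 60+ − 157 → 2687
Population now: 0–19=845, 20–39=1178, 40–59=964, 60+=2687

2687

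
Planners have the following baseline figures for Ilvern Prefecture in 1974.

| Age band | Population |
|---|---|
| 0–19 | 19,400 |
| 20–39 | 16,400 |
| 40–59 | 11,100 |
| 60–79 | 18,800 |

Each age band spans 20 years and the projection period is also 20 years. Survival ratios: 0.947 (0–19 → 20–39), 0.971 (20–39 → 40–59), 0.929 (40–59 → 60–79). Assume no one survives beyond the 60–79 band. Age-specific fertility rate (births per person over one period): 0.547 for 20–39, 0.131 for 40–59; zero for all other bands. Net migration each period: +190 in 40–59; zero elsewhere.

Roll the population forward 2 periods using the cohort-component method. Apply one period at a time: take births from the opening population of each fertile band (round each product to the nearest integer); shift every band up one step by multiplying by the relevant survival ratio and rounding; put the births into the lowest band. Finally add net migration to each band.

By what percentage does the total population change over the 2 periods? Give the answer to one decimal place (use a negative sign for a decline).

-16.2

[period 1]
Births: 16400 × 0.547 = 8971 ; 11100 × 0.131 = 1454 ⇒ total 10425
20–39: 19400 × 0.947 = 18372
40–59: 16400 × 0.971 = 15924
60–79: 11100 × 0.929 = 10312
Net migration: 40–59 + 190 → 16114
→ [10425, 18372, 16114, 10312]
[period 2]
Births: 18372 × 0.547 = 10049 ; 16114 × 0.131 = 2111 ⇒ total 12160
20–39: 10425 × 0.947 = 9872
40–59: 18372 × 0.971 = 17839
60–79: 16114 × 0.929 = 14970
Net migration: 40–59 + 190 → 18029
→ [12160, 9872, 18029, 14970]
Total: 65700 → 55031; change = -10669; percentage change = -16.2%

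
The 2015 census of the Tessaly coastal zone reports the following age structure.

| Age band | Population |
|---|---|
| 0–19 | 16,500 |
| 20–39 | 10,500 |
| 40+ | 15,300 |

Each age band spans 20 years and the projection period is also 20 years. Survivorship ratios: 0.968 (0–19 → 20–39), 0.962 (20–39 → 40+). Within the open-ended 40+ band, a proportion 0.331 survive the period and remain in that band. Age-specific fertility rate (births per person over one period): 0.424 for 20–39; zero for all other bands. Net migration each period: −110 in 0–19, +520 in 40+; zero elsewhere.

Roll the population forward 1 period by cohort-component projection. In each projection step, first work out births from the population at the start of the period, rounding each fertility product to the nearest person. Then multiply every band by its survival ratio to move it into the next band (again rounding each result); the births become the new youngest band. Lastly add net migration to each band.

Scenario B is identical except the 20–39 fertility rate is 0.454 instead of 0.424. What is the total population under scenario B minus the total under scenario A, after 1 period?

315

Let band 1 be 0–19 through band 3 = 40+.
— Period 1 —
Births: 10500 × 0.424 = 4452
Band 2: 16500 × 0.968 = 15972
Band 3: 10500 × 0.962 + 15300 × 0.331 = 10101 + 5064 = 15165
Net migration: Band 1 − 110 → 4342; Band 3 + 520 → 15685
End of period: [4342, 15972, 15685]
Scenario A total after 1 period: 35999
Scenario B projection —
— Period 1 —
Births: 10500 × 0.454 = 4767
Band 2: 16500 × 0.968 = 15972
Band 3: 10500 × 0.962 + 15300 × 0.331 = 10101 + 5064 = 15165
Net migration: Band 1 − 110 → 4657; Band 3 + 520 → 15685
End of period: [4657, 15972, 15685]
Scenario B total after 1 period: 36314
Difference B − A = 36314 − 35999 = 315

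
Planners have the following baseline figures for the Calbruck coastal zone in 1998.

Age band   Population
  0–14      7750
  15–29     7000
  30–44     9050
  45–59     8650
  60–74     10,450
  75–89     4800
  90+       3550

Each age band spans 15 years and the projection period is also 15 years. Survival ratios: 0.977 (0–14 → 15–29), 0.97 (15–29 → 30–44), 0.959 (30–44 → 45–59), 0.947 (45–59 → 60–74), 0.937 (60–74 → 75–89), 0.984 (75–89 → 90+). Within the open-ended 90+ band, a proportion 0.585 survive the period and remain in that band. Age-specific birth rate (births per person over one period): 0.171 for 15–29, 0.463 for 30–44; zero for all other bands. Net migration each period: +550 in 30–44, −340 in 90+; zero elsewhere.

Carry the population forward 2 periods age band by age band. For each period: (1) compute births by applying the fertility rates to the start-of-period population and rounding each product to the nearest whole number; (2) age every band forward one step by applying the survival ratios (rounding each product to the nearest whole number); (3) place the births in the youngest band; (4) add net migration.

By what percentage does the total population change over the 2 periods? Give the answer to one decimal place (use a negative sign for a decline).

5.1

— Period 1 —
Births: 7000 * 0.171 = 1197 ; 9050 * 0.463 = 4190 → total 5387
15–29: 7750 * 0.977 = 7572
30–44: 7000 * 0.97 = 6790
45–59: 9050 * 0.959 = 8679
60–74: 8650 * 0.947 = 8192
75–89: 10450 * 0.937 = 9792
90+: 4800 * 0.984 + 3550 * 0.585 = 4723 + 2077 = 6800
Net migration: 30–44 + 550 → 7340; 90+ − 340 → 6460
Giving 5387 / 7572 / 7340 / 8679 / 8192 / 9792 / 6460.
— Period 2 —
Births: 7572 * 0.171 = 1295 ; 7340 * 0.463 = 3398 → total 4693
15–29: 5387 * 0.977 = 5263
30–44: 7572 * 0.97 = 7345
45–59: 7340 * 0.959 = 7039
60–74: 8679 * 0.947 = 8219
75–89: 8192 * 0.937 = 7676
90+: 9792 * 0.984 + 6460 * 0.585 = 9635 + 3779 = 13414
Net migration: 30–44 + 550 → 7895; 90+ − 340 → 13074
Giving 4693 / 5263 / 7895 / 7039 / 8219 / 7676 / 13074.
Total: 51250 → 53859; change = 2609; percentage change = 5.1%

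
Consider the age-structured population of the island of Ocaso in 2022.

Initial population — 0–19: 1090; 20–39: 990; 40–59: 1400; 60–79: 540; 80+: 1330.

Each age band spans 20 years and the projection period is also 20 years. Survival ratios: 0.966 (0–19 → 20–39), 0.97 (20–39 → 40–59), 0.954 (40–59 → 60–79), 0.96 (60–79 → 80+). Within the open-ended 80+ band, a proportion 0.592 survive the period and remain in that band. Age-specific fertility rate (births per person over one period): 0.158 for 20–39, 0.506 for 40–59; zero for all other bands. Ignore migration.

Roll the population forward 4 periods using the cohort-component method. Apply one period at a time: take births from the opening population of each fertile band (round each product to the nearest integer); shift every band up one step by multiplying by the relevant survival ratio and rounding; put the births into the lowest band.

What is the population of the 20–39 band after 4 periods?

627

Numbering the bands 1..5 from youngest to oldest:
[period 1]
Births: 990 × 0.158 = 156 ; 1400 × 0.506 = 708 → 864
Band 2: 1090 × 0.966 = 1053
Band 3: 990 × 0.97 = 960
Band 4: 1400 × 0.954 = 1336
Band 5: 540 × 0.96 + 1330 × 0.592 = 518 + 787 = 1305
→ [864, 1053, 960, 1336, 1305]
[period 2]
Births: 1053 × 0.158 = 166 ; 960 × 0.506 = 486 → 652
Band 2: 864 × 0.966 = 835
Band 3: 1053 × 0.97 = 1021
Band 4: 960 × 0.954 = 916
Band 5: 1336 × 0.96 + 1305 × 0.592 = 1283 + 773 = 2056
→ [652, 835, 1021, 916, 2056]
[period 3]
Births: 835 × 0.158 = 132 ; 1021 × 0.506 = 517 → 649
Band 2: 652 × 0.966 = 630
Band 3: 835 × 0.97 = 810
Band 4: 1021 × 0.954 = 974
Band 5: 916 × 0.96 + 2056 × 0.592 = 879 + 1217 = 2096
→ [649, 630, 810, 974, 2096]
[period 4]
Births: 630 × 0.158 = 100 ; 810 × 0.506 = 410 → 510
Band 2: 649 × 0.966 = 627
Band 3: 630 × 0.97 = 611
Band 4: 810 × 0.954 = 773
Band 5: 974 × 0.96 + 2096 × 0.592 = 935 + 1241 = 2176
→ [510, 627, 611, 773, 2176]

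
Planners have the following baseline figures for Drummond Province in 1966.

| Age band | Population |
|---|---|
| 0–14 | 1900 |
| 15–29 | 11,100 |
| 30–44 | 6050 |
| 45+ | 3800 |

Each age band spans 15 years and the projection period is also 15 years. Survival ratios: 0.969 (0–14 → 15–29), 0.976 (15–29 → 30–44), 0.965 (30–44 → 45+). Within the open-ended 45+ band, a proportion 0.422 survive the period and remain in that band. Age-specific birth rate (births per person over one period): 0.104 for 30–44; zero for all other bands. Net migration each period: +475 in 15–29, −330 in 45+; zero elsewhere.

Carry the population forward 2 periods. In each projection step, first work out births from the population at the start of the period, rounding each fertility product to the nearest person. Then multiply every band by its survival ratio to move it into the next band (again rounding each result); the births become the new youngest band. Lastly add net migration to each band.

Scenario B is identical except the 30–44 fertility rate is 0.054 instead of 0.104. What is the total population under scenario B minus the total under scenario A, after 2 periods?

Numbering the groups 1..4 from youngest to oldest:
Period 1:
Births: 6050 * 0.104 = 629
Group 2: 1900 * 0.969 = 1841
Group 3: 11100 * 0.976 = 10834
Group 4: 6050 * 0.965 + 3800 * 0.422 = 5838 + 1604 = 7442
Net migration: Group 2 + 475 → 2316; Group 4 − 330 → 7112
→ [629, 2316, 10834, 7112]
Period 2:
Births: 10834 * 0.104 = 1127
Group 2: 629 * 0.969 = 610
Group 3: 2316 * 0.976 = 2260
Group 4: 10834 * 0.965 + 7112 * 0.422 = 10455 + 3001 = 13456
Net migration: Group 2 + 475 → 1085; Group 4 − 330 → 13126
→ [1127, 1085, 2260, 13126]
Scenario A total after 2 periods: 17598
Scenario B projection —
Period 1:
Births: 6050 * 0.054 = 327
Group 2: 1900 * 0.969 = 1841
Group 3: 11100 * 0.976 = 10834
Group 4: 6050 * 0.965 + 3800 * 0.422 = 5838 + 1604 = 7442
Net migration: Group 2 + 475 → 2316; Group 4 − 330 → 7112
→ [327, 2316, 10834, 7112]
Period 2:
Births: 10834 * 0.054 = 585
Group 2: 327 * 0.969 = 317
Group 3: 2316 * 0.976 = 2260
Group 4: 10834 * 0.965 + 7112 * 0.422 = 10455 + 3001 = 13456
Net migration: Group 2 + 475 → 792; Group 4 − 330 → 13126
→ [585, 792, 2260, 13126]
Scenario B total after 2 periods: 16763
Difference B − A = 16763 − 17598 = -835

-835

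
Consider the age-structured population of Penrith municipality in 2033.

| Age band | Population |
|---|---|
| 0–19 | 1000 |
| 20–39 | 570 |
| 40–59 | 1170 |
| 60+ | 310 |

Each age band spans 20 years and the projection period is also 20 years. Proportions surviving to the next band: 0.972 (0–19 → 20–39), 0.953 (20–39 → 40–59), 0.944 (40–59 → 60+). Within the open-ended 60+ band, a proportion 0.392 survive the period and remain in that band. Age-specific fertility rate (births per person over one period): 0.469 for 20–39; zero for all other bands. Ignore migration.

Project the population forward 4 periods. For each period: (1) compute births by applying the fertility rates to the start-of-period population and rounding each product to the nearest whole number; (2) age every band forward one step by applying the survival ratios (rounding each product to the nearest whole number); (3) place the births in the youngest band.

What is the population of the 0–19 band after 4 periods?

Period 1:
Births: 570 × 0.469 = 267
20–39: 1000 × 0.972 = 972
40–59: 570 × 0.953 = 543
60+: 1170 × 0.944 + 310 × 0.392 = 1104 + 122 = 1226
→ [267, 972, 543, 1226]
Period 2:
Births: 972 × 0.469 = 456
20–39: 267 × 0.972 = 260
40–59: 972 × 0.953 = 926
60+: 543 × 0.944 + 1226 × 0.392 = 513 + 481 = 994
→ [456, 260, 926, 994]
Period 3:
Births: 260 × 0.469 = 122
20–39: 456 × 0.972 = 443
40–59: 260 × 0.953 = 248
60+: 926 × 0.944 + 994 × 0.392 = 874 + 390 = 1264
→ [122, 443, 248, 1264]
Period 4:
Births: 443 × 0.469 = 208
20–39: 122 × 0.972 = 119
40–59: 443 × 0.953 = 422
60+: 248 × 0.944 + 1264 × 0.392 = 234 + 495 = 729
→ [208, 119, 422, 729]

208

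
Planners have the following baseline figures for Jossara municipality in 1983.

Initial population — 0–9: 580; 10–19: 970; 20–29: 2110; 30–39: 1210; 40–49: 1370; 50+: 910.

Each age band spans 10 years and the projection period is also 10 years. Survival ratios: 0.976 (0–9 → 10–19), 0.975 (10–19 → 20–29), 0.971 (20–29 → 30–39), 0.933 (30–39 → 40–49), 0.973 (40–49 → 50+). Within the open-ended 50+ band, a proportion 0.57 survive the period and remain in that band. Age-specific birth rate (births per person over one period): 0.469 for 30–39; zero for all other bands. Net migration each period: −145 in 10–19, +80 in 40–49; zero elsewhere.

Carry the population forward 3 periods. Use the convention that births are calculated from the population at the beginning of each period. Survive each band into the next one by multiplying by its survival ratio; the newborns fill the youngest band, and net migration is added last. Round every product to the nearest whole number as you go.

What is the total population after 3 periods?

6167

Period 1:
Births: 1210 × 0.469 = 567
10–19: 580 × 0.976 = 566
20–29: 970 × 0.975 = 946
30–39: 2110 × 0.971 = 2049
40–49: 1210 × 0.933 = 1129
50+: 1370 × 0.973 + 910 × 0.57 = 1333 + 519 = 1852
Net migration: 10–19 − 145 → 421; 40–49 + 80 → 1209
End of period: [567, 421, 946, 2049, 1209, 1852]
Period 2:
Births: 2049 × 0.469 = 961
10–19: 567 × 0.976 = 553
20–29: 421 × 0.975 = 410
30–39: 946 × 0.971 = 919
40–49: 2049 × 0.933 = 1912
50+: 1209 × 0.973 + 1852 × 0.57 = 1176 + 1056 = 2232
Net migration: 10–19 − 145 → 408; 40–49 + 80 → 1992
End of period: [961, 408, 410, 919, 1992, 2232]
Period 3:
Births: 919 × 0.469 = 431
10–19: 961 × 0.976 = 938
20–29: 408 × 0.975 = 398
30–39: 410 × 0.971 = 398
40–49: 919 × 0.933 = 857
50+: 1992 × 0.973 + 2232 × 0.57 = 1938 + 1272 = 3210
Net migration: 10–19 − 145 → 793; 40–49 + 80 → 937
End of period: [431, 793, 398, 398, 937, 3210]
Total after period 3: 431 + 793 + 398 + 398 + 937 + 3210 = 6167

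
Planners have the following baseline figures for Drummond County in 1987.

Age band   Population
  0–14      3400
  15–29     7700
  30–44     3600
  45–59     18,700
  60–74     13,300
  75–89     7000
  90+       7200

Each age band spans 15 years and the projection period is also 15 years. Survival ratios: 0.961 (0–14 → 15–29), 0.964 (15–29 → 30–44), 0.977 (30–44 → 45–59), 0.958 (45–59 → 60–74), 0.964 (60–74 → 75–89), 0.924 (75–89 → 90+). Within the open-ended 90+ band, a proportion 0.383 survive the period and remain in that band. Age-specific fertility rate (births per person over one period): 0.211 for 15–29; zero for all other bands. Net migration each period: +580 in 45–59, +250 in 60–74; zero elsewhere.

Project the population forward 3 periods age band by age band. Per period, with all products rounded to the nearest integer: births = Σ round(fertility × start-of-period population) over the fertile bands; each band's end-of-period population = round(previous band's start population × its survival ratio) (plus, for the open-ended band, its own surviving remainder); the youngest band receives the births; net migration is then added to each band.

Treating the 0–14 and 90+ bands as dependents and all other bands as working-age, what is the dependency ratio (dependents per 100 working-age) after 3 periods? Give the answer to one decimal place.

127.3

Call the bands 1 to 7, youngest first.
Period 1:
Births: 7700 × 0.211 = 1625
Band 2: 3400 × 0.961 = 3267
Band 3: 7700 × 0.964 = 7423
Band 4: 3600 × 0.977 = 3517
Band 5: 18700 × 0.958 = 17915
Band 6: 13300 × 0.964 = 12821
Band 7: 7000 × 0.924 + 7200 × 0.383 = 6468 + 2758 = 9226
Net migration: Band 4 + 580 → 4097; Band 5 + 250 → 18165
Giving 1625 / 3267 / 7423 / 4097 / 18165 / 12821 / 9226.
Period 2:
Births: 3267 × 0.211 = 689
Band 2: 1625 × 0.961 = 1562
Band 3: 3267 × 0.964 = 3149
Band 4: 7423 × 0.977 = 7252
Band 5: 4097 × 0.958 = 3925
Band 6: 18165 × 0.964 = 17511
Band 7: 12821 × 0.924 + 9226 × 0.383 = 11847 + 3534 = 15381
Net migration: Band 4 + 580 → 7832; Band 5 + 250 → 4175
Giving 689 / 1562 / 3149 / 7832 / 4175 / 17511 / 15381.
Period 3:
Births: 1562 × 0.211 = 330
Band 2: 689 × 0.961 = 662
Band 3: 1562 × 0.964 = 1506
Band 4: 3149 × 0.977 = 3077
Band 5: 7832 × 0.958 = 7503
Band 6: 4175 × 0.964 = 4025
Band 7: 17511 × 0.924 + 15381 × 0.383 = 16180 + 5891 = 22071
Net migration: Band 4 + 580 → 3657; Band 5 + 250 → 7753
Giving 330 / 662 / 1506 / 3657 / 7753 / 4025 / 22071.
Dependents (band 0–14 + band 90+) = 330 + 22071 = 22401; working-age = 17603; ratio = 22401/17603 × 100 = 127.3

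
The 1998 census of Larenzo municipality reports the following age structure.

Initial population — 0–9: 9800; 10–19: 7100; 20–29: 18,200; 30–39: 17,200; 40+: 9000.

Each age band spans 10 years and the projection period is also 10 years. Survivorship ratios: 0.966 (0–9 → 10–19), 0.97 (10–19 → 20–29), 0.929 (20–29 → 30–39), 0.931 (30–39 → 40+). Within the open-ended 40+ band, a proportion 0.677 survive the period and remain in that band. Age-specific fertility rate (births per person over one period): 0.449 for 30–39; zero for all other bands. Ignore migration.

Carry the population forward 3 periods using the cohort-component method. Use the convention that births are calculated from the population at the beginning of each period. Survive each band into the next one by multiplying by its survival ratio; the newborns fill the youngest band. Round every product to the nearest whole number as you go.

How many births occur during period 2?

7592

Period 1:
Births: 17200 × 0.449 = 7723
10–19: 9800 × 0.966 = 9467
20–29: 7100 × 0.97 = 6887
30–39: 18200 × 0.929 = 16908
40+: 17200 × 0.931 + 9000 × 0.677 = 16013 + 6093 = 22106
→ [7723, 9467, 6887, 16908, 22106]
Period 2:
Births: 16908 × 0.449 = 7592
10–19: 7723 × 0.966 = 7460
20–29: 9467 × 0.97 = 9183
30–39: 6887 × 0.929 = 6398
40+: 16908 × 0.931 + 22106 × 0.677 = 15741 + 14966 = 30707
→ [7592, 7460, 9183, 6398, 30707]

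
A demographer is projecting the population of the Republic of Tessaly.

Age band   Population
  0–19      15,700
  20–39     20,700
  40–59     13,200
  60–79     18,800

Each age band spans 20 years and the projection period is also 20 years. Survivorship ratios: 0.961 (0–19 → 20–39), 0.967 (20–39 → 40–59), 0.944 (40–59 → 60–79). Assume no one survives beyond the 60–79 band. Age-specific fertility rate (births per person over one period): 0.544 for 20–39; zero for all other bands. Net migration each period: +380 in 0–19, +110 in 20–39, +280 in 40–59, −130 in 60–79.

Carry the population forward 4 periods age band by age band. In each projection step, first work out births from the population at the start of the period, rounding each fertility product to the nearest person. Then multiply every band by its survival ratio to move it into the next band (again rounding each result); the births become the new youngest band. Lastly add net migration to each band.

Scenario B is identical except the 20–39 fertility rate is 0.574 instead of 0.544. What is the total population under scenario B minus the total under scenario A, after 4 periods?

2127

— Period 1 —
Births: 20700 * 0.544 = 11261
20–39: 15700 * 0.961 = 15088
40–59: 20700 * 0.967 = 20017
60–79: 13200 * 0.944 = 12461
Net migration: 0–19 + 380 → 11641; 20–39 + 110 → 15198; 40–59 + 280 → 20297; 60–79 − 130 → 12331
Giving 11641 / 15198 / 20297 / 12331.
— Period 2 —
Births: 15198 * 0.544 = 8268
20–39: 11641 * 0.961 = 11187
40–59: 15198 * 0.967 = 14696
60–79: 20297 * 0.944 = 19160
Net migration: 0–19 + 380 → 8648; 20–39 + 110 → 11297; 40–59 + 280 → 14976; 60–79 − 130 → 19030
Giving 8648 / 11297 / 14976 / 19030.
— Period 3 —
Births: 11297 * 0.544 = 6146
20–39: 8648 * 0.961 = 8311
40–59: 11297 * 0.967 = 10924
60–79: 14976 * 0.944 = 14137
Net migration: 0–19 + 380 → 6526; 20–39 + 110 → 8421; 40–59 + 280 → 11204; 60–79 − 130 → 14007
Giving 6526 / 8421 / 11204 / 14007.
— Period 4 —
Births: 8421 * 0.544 = 4581
20–39: 6526 * 0.961 = 6271
40–59: 8421 * 0.967 = 8143
60–79: 11204 * 0.944 = 10577
Net migration: 0–19 + 380 → 4961; 20–39 + 110 → 6381; 40–59 + 280 → 8423; 60–79 − 130 → 10447
Giving 4961 / 6381 / 8423 / 10447.
Scenario A total after 4 periods: 30212
Scenario B projection —
— Period 1 —
Births: 20700 * 0.574 = 11882
20–39: 15700 * 0.961 = 15088
40–59: 20700 * 0.967 = 20017
60–79: 13200 * 0.944 = 12461
Net migration: 0–19 + 380 → 12262; 20–39 + 110 → 15198; 40–59 + 280 → 20297; 60–79 − 130 → 12331
Giving 12262 / 15198 / 20297 / 12331.
— Period 2 —
Births: 15198 * 0.574 = 8724
20–39: 12262 * 0.961 = 11784
40–59: 15198 * 0.967 = 14696
60–79: 20297 * 0.944 = 19160
Net migration: 0–19 + 380 → 9104; 20–39 + 110 → 11894; 40–59 + 280 → 14976; 60–79 − 130 → 19030
Giving 9104 / 11894 / 14976 / 19030.
— Period 3 —
Births: 11894 * 0.574 = 6827
20–39: 9104 * 0.961 = 8749
40–59: 11894 * 0.967 = 11501
60–79: 14976 * 0.944 = 14137
Net migration: 0–19 + 380 → 7207; 20–39 + 110 → 8859; 40–59 + 280 → 11781; 60–79 − 130 → 14007
Giving 7207 / 8859 / 11781 / 14007.
— Period 4 —
Births: 8859 * 0.574 = 5085
20–39: 7207 * 0.961 = 6926
40–59: 8859 * 0.967 = 8567
60–79: 11781 * 0.944 = 11121
Net migration: 0–19 + 380 → 5465; 20–39 + 110 → 7036; 40–59 + 280 → 8847; 60–79 − 130 → 10991
Giving 5465 / 7036 / 8847 / 10991.
Scenario B total after 4 periods: 32339
Difference B − A = 32339 − 30212 = 2127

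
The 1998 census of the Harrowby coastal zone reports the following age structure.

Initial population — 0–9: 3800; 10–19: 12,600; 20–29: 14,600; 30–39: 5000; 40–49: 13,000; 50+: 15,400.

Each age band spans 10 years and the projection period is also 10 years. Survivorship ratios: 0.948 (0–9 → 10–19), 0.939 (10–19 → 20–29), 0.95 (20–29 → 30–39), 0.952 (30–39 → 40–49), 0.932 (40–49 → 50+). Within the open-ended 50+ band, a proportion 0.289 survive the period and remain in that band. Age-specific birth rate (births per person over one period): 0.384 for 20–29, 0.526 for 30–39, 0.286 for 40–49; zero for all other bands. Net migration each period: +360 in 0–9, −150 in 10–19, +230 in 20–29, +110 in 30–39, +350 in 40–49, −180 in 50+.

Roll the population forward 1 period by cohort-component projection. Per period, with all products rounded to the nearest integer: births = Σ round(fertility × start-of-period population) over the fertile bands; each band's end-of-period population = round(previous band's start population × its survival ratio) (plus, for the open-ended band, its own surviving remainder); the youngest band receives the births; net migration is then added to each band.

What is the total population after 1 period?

Numbering the bands 1..6 from youngest to oldest:
[period 1]
Births: 14600 × 0.384 = 5606 ; 5000 × 0.526 = 2630 ; 13000 × 0.286 = 3718 ⇒ total 11954
Band 2: 3800 × 0.948 = 3602
Band 3: 12600 × 0.939 = 11831
Band 4: 14600 × 0.95 = 13870
Band 5: 5000 × 0.952 = 4760
Band 6: 13000 × 0.932 + 15400 × 0.289 = 12116 + 4451 = 16567
Net migration: Band 1 + 360 → 12314; Band 2 − 150 → 3452; Band 3 + 230 → 12061; Band 4 + 110 → 13980; Band 5 + 350 → 5110; Band 6 − 180 → 16387
Population now: 0–9=12314, 10–19=3452, 20–29=12061, 30–39=13980, 40–49=5110, 50+=16387
Total after period 1: 12314 + 3452 + 12061 + 13980 + 5110 + 16387 = 63304

63304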